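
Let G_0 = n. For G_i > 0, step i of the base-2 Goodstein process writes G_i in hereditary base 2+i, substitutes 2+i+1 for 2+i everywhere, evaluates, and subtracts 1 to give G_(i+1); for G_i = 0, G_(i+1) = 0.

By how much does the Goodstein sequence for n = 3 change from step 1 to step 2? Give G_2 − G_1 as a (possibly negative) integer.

base 2: 3 = 2 + 1; at 3: 3 + 1 = 4; next = 3
base 3: 3 = 3; at 4: 4 = 4; next = 3

0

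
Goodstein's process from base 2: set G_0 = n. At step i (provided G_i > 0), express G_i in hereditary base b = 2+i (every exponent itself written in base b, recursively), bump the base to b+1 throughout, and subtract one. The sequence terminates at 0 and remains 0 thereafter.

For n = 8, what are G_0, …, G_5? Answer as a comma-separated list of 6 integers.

8, 80, 553, 6310, 93395, 1647195

G_0 = 8. HB_2(8) = 2^(2 + 1). Bump = 81. G_1 = 80.
G_1 = 80. HB_3(80) = 2·3^3 + 2·3^2 + 2·3 + 2. Bump = 554. G_2 = 553.
G_2 = 553. HB_4(553) = 2·4^4 + 2·4^2 + 2·4 + 1. Bump = 6311. G_3 = 6310.
G_3 = 6310. HB_5(6310) = 2·5^5 + 2·5^2 + 2·5. Bump = 93396. G_4 = 93395.
G_4 = 93395. HB_6(93395) = 2·6^6 + 2·6^2 + 6 + 5. Bump = 1647196. G_5 = 1647195.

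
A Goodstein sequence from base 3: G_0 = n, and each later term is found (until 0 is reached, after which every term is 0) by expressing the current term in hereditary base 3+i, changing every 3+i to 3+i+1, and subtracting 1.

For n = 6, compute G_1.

6 —HB3→ 2·3 —bump→ 2·4 = 8 —(−1)→ 7
7 —HB4→ 4 + 3 —bump→ 5 + 3 = 8 —(−1)→ 7

7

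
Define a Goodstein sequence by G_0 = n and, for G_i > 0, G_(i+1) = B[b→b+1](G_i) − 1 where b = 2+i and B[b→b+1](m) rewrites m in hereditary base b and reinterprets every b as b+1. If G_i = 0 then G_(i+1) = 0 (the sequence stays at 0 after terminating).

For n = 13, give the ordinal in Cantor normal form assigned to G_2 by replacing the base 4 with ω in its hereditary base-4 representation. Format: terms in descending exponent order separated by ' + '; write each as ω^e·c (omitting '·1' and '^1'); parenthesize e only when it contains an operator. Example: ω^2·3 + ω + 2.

base 2: 13 = 2^(2 + 1) + 2^2 + 1; at 3: 3^(3 + 1) + 3^3 + 1 = 109; next = 108
base 3: 108 = 3^(3 + 1) + 3^3; at 4: 4^(4 + 1) + 4^4 = 1280; next = 1279

ω^(ω + 1) + ω^3·3 + ω^2·3 + ω·3 + 3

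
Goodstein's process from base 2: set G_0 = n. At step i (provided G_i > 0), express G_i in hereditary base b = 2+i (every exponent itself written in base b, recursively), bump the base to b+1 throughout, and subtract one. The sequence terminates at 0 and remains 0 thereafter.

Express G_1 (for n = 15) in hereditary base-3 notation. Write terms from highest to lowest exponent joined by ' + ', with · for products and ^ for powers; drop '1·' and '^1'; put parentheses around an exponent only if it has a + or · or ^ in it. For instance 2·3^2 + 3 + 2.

3^(3 + 1) + 3^3 + 3

15 —HB2→ 2^(2 + 1) + 2^2 + 2 + 1 —bump→ 3^(3 + 1) + 3^3 + 3 + 1 = 112 —(−1)→ 111
111 —HB3→ 3^(3 + 1) + 3^3 + 3 —bump→ 4^(4 + 1) + 4^4 + 4 = 1284 —(−1)→ 1283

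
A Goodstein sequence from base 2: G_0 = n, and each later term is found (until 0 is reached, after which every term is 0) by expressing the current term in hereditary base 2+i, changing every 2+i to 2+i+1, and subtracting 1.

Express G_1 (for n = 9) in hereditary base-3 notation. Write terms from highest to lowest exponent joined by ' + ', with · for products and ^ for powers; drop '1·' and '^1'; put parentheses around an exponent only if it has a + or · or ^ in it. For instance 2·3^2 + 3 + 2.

base 2: 9 = 2^(2 + 1) + 1; at 3: 3^(3 + 1) + 1 = 82; next = 81
base 3: 81 = 3^(3 + 1); at 4: 4^(4 + 1) = 1024; next = 1023

3^(3 + 1)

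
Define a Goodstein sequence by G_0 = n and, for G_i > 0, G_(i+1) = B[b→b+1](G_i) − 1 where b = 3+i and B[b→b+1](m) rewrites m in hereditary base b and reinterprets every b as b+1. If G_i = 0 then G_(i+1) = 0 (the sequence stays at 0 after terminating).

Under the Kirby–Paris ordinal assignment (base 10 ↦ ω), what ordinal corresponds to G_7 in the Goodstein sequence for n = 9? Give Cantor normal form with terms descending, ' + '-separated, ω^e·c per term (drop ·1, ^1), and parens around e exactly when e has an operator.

ω·2 + 5

[0] 9 ≡ 3^2 (base 3). Lift 4: 16. −1: 15.
[1] 15 ≡ 3·4 + 3 (base 4). Lift 5: 18. −1: 17.
[2] 17 ≡ 3·5 + 2 (base 5). Lift 6: 20. −1: 19.
[3] 19 ≡ 3·6 + 1 (base 6). Lift 7: 22. −1: 21.
[4] 21 ≡ 3·7 (base 7). Lift 8: 24. −1: 23.
[5] 23 ≡ 2·8 + 7 (base 8). Lift 9: 25. −1: 24.
[6] 24 ≡ 2·9 + 6 (base 9). Lift 10: 26. −1: 25.
[7] 25 ≡ 2·10 + 5 (base 10). Lift 11: 27. −1: 26.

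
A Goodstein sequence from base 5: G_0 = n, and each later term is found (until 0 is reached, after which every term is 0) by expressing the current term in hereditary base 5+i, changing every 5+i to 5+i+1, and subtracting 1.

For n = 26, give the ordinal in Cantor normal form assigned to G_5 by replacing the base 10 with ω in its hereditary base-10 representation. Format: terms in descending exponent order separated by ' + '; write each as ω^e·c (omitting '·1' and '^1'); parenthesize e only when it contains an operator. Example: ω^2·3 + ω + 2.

i=0: 26 = 5^2 + 1 (b=5); 5→6: 6^2 + 1 = 37; 37−1 = 36
i=1: 36 = 6^2 (b=6); 6→7: 7^2 = 49; 49−1 = 48
i=2: 48 = 6·7 + 6 (b=7); 7→8: 6·8 + 6 = 54; 54−1 = 53
i=3: 53 = 6·8 + 5 (b=8); 8→9: 6·9 + 5 = 59; 59−1 = 58
i=4: 58 = 6·9 + 4 (b=9); 9→10: 6·10 + 4 = 64; 64−1 = 63
i=5: 63 = 6·10 + 3 (b=10); 10→11: 6·11 + 3 = 69; 69−1 = 68

ω·6 + 3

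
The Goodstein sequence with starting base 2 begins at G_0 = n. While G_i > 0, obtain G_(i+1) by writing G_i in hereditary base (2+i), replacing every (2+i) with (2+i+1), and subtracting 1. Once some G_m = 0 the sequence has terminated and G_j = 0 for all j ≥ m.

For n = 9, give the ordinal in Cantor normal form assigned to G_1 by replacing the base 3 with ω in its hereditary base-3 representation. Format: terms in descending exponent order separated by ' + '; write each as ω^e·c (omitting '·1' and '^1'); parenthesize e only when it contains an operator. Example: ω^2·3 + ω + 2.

step 0: 9 = 2^(2 + 1) + 1; sub 3 for 2: 3^(3 + 1) + 1; = 82; G_1 = 82−1 = 81
step 1: 81 = 3^(3 + 1); sub 4 for 3: 4^(4 + 1); = 1024; G_2 = 1024−1 = 1023

ω^(ω + 1)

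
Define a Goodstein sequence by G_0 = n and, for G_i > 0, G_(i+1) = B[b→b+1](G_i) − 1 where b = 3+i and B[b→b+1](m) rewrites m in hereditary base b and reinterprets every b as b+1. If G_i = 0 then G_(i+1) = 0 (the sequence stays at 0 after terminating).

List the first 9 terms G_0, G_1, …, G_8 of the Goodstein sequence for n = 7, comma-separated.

7 —HB3→ 2·3 + 1 —bump→ 2·4 + 1 = 9 —(−1)→ 8
8 —HB4→ 2·4 —bump→ 2·5 = 10 —(−1)→ 9
9 —HB5→ 5 + 4 —bump→ 6 + 4 = 10 —(−1)→ 9
9 —HB6→ 6 + 3 —bump→ 7 + 3 = 10 —(−1)→ 9
9 —HB7→ 7 + 2 —bump→ 8 + 2 = 10 —(−1)→ 9
9 —HB8→ 8 + 1 —bump→ 9 + 1 = 10 —(−1)→ 9
9 —HB9→ 9 —bump→ 10 = 10 —(−1)→ 9
9 —HB10→ 9 —bump→ 9 = 9 —(−1)→ 8

7, 8, 9, 9, 9, 9, 9, 9, 8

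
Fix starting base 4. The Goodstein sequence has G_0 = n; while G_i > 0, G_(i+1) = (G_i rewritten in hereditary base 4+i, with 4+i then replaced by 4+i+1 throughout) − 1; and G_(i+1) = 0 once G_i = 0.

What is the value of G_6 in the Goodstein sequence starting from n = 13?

G_0=13  [base 4] 3·4 + 1  →[4↦5]→  3·5 + 1 = 16  −1 ⇒ G_1=15
G_1=15  [base 5] 3·5  →[5↦6]→  3·6 = 18  −1 ⇒ G_2=17
G_2=17  [base 6] 2·6 + 5  →[6↦7]→  2·7 + 5 = 19  −1 ⇒ G_3=18
G_3=18  [base 7] 2·7 + 4  →[7↦8]→  2·8 + 4 = 20  −1 ⇒ G_4=19
G_4=19  [base 8] 2·8 + 3  →[8↦9]→  2·9 + 3 = 21  −1 ⇒ G_5=20
G_5=20  [base 9] 2·9 + 2  →[9↦10]→  2·10 + 2 = 22  −1 ⇒ G_6=21

21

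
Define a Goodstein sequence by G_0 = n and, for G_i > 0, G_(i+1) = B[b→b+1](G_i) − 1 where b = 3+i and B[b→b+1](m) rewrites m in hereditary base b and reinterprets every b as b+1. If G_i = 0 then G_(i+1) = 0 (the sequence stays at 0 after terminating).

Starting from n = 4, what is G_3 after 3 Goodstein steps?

3

4 —HB3→ 3 + 1 —bump→ 4 + 1 = 5 —(−1)→ 4
4 —HB4→ 4 —bump→ 5 = 5 —(−1)→ 4
4 —HB5→ 4 —bump→ 4 = 4 —(−1)→ 3
3 —HB6→ 3 —bump→ 3 = 3 —(−1)→ 2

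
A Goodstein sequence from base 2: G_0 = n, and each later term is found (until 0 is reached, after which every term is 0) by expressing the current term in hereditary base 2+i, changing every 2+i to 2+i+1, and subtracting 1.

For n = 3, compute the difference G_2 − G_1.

0

[0] 3 ≡ 2 + 1 (base 2). Lift 3: 4. −1: 3.
[1] 3 ≡ 3 (base 3). Lift 4: 4. −1: 3.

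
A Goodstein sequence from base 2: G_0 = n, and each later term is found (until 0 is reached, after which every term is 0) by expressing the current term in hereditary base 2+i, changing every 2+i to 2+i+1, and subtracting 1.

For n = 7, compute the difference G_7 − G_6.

[0] 7 ≡ 2^2 + 2 + 1 (base 2). Lift 3: 31. −1: 30.
[1] 30 ≡ 3^3 + 3 (base 3). Lift 4: 260. −1: 259.
[2] 259 ≡ 4^4 + 3 (base 4). Lift 5: 3128. −1: 3127.
[3] 3127 ≡ 5^5 + 2 (base 5). Lift 6: 46658. −1: 46657.
[4] 46657 ≡ 6^6 + 1 (base 6). Lift 7: 823544. −1: 823543.
[5] 823543 ≡ 7^7 (base 7). Lift 8: 16777216. −1: 16777215.
[6] 16777215 ≡ 7·8^7 + 7·8^6 + 7·8^5 + 7·8^4 + 7·8^3 + 7·8^2 + 7·8 + 7 (base 8). Lift 9: 37665880. −1: 37665879.

20888664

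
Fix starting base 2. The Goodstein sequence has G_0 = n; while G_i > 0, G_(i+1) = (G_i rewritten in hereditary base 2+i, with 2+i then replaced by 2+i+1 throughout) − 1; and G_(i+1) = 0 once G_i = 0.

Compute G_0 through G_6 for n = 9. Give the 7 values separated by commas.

9, 81, 1023, 9842, 140743, 2471826, 50333399

step 0: 9 = 2^(2 + 1) + 1; sub 3 for 2: 3^(3 + 1) + 1; = 82; G_1 = 82−1 = 81
step 1: 81 = 3^(3 + 1); sub 4 for 3: 4^(4 + 1); = 1024; G_2 = 1024−1 = 1023
step 2: 1023 = 3·4^4 + 3·4^3 + 3·4^2 + 3·4 + 3; sub 5 for 4: 3·5^5 + 3·5^3 + 3·5^2 + 3·5 + 3; = 9843; G_3 = 9843−1 = 9842
step 3: 9842 = 3·5^5 + 3·5^3 + 3·5^2 + 3·5 + 2; sub 6 for 5: 3·6^6 + 3·6^3 + 3·6^2 + 3·6 + 2; = 140744; G_4 = 140744−1 = 140743
step 4: 140743 = 3·6^6 + 3·6^3 + 3·6^2 + 3·6 + 1; sub 7 for 6: 3·7^7 + 3·7^3 + 3·7^2 + 3·7 + 1; = 2471827; G_5 = 2471827−1 = 2471826
step 5: 2471826 = 3·7^7 + 3·7^3 + 3·7^2 + 3·7; sub 8 for 7: 3·8^8 + 3·8^3 + 3·8^2 + 3·8; = 50333400; G_6 = 50333400−1 = 50333399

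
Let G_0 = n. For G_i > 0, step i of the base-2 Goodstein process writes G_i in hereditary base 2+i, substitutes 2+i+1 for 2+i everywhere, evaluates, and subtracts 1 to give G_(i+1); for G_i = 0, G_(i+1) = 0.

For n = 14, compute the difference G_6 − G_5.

128542131

G_0 = 14. HB_2(14) = 2^(2 + 1) + 2^2 + 2. Bump = 111. G_1 = 110.
G_1 = 110. HB_3(110) = 3^(3 + 1) + 3^3 + 2. Bump = 1282. G_2 = 1281.
G_2 = 1281. HB_4(1281) = 4^(4 + 1) + 4^4 + 1. Bump = 18751. G_3 = 18750.
G_3 = 18750. HB_5(18750) = 5^(5 + 1) + 5^5. Bump = 326592. G_4 = 326591.
G_4 = 326591. HB_6(326591) = 6^(6 + 1) + 5·6^5 + 5·6^4 + 5·6^3 + 5·6^2 + 5·6 + 5. Bump = 5862841. G_5 = 5862840.
G_5 = 5862840. HB_7(5862840) = 7^(7 + 1) + 5·7^5 + 5·7^4 + 5·7^3 + 5·7^2 + 5·7 + 4. Bump = 134404972. G_6 = 134404971.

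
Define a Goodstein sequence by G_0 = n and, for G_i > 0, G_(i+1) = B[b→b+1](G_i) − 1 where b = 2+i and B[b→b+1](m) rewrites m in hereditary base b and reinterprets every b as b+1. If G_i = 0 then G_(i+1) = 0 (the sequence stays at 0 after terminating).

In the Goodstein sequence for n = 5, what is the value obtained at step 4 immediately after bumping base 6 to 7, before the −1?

5 —HB2→ 2^2 + 1 —bump→ 3^3 + 1 = 28 —(−1)→ 27
27 —HB3→ 3^3 —bump→ 4^4 = 256 —(−1)→ 255
255 —HB4→ 3·4^3 + 3·4^2 + 3·4 + 3 —bump→ 3·5^3 + 3·5^2 + 3·5 + 3 = 468 —(−1)→ 467
467 —HB5→ 3·5^3 + 3·5^2 + 3·5 + 2 —bump→ 3·6^3 + 3·6^2 + 3·6 + 2 = 776 —(−1)→ 775

1198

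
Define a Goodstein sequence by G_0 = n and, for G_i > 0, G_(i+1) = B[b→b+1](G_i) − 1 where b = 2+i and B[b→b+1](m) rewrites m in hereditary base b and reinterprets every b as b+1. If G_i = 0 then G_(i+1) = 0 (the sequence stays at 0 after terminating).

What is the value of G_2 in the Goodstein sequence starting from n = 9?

G_0 = 9. HB_2(9) = 2^(2 + 1) + 1. Bump = 82. G_1 = 81.
G_1 = 81. HB_3(81) = 3^(3 + 1). Bump = 1024. G_2 = 1023.
G_2 = 1023. HB_4(1023) = 3·4^4 + 3·4^3 + 3·4^2 + 3·4 + 3. Bump = 9843. G_3 = 9842.

1023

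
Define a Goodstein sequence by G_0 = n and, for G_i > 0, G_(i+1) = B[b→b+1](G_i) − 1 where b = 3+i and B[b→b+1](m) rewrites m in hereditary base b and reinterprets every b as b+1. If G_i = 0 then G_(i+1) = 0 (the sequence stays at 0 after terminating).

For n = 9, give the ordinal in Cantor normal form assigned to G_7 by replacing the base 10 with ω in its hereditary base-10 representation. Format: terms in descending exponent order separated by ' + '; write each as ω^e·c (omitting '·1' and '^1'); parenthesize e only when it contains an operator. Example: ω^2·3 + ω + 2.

G_0 = 9. HB_3(9) = 3^2. Bump = 16. G_1 = 15.
G_1 = 15. HB_4(15) = 3·4 + 3. Bump = 18. G_2 = 17.
G_2 = 17. HB_5(17) = 3·5 + 2. Bump = 20. G_3 = 19.
G_3 = 19. HB_6(19) = 3·6 + 1. Bump = 22. G_4 = 21.
G_4 = 21. HB_7(21) = 3·7. Bump = 24. G_5 = 23.
G_5 = 23. HB_8(23) = 2·8 + 7. Bump = 25. G_6 = 24.
G_6 = 24. HB_9(24) = 2·9 + 6. Bump = 26. G_7 = 25.
G_7 = 25. HB_10(25) = 2·10 + 5. Bump = 27. G_8 = 26.

ω·2 + 5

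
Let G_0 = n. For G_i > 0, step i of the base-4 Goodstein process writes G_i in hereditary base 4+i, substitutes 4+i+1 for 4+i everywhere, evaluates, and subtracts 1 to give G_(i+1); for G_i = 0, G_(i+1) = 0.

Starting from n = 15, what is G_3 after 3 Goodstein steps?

base 4: 15 = 3·4 + 3; at 5: 3·5 + 3 = 18; next = 17
base 5: 17 = 3·5 + 2; at 6: 3·6 + 2 = 20; next = 19
base 6: 19 = 3·6 + 1; at 7: 3·7 + 1 = 22; next = 21

21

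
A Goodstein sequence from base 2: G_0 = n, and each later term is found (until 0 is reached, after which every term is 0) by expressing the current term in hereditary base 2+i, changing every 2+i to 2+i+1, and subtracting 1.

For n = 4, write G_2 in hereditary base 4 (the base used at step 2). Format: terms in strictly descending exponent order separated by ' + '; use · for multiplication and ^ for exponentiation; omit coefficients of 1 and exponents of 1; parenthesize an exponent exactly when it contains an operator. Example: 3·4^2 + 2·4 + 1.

2·4^2 + 2·4 + 1

G_0 = 4. HB_2(4) = 2^2. Bump = 27. G_1 = 26.
G_1 = 26. HB_3(26) = 2·3^2 + 2·3 + 2. Bump = 42. G_2 = 41.
G_2 = 41. HB_4(41) = 2·4^2 + 2·4 + 1. Bump = 61. G_3 = 60.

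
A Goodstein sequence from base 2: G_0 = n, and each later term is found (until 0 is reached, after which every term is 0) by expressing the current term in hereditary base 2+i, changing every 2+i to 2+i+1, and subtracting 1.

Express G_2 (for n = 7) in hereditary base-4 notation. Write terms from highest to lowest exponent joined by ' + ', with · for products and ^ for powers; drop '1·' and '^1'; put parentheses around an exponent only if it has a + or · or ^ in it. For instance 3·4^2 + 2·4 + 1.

base 2: 7 = 2^2 + 2 + 1; at 3: 3^3 + 3 + 1 = 31; next = 30
base 3: 30 = 3^3 + 3; at 4: 4^4 + 4 = 260; next = 259
base 4: 259 = 4^4 + 3; at 5: 5^5 + 3 = 3128; next = 3127

4^4 + 3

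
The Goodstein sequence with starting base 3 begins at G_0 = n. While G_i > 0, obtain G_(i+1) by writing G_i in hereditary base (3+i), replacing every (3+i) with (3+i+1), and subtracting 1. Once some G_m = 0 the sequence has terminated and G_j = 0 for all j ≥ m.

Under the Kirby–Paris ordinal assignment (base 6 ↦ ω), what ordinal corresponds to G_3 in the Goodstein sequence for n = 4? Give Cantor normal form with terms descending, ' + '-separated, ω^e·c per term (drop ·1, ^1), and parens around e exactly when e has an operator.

3

(0) 4|_3 = 3 + 1 ↦ 4 + 1|_4 = 5 ⇒ 4
(1) 4|_4 = 4 ↦ 5|_5 = 5 ⇒ 4
(2) 4|_5 = 4 ↦ 4|_6 = 4 ⇒ 3
(3) 3|_6 = 3 ↦ 3|_7 = 3 ⇒ 2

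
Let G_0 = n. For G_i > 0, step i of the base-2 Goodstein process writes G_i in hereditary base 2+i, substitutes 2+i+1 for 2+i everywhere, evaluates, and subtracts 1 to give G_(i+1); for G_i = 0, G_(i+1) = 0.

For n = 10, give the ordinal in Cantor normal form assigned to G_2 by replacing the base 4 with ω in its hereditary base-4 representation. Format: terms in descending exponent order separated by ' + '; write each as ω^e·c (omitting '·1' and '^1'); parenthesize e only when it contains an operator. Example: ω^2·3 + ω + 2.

step 0: 10 = 2^(2 + 1) + 2; sub 3 for 2: 3^(3 + 1) + 3; = 84; G_1 = 84−1 = 83
step 1: 83 = 3^(3 + 1) + 2; sub 4 for 3: 4^(4 + 1) + 2; = 1026; G_2 = 1026−1 = 1025
step 2: 1025 = 4^(4 + 1) + 1; sub 5 for 4: 5^(5 + 1) + 1; = 15626; G_3 = 15626−1 = 15625

ω^(ω + 1) + 1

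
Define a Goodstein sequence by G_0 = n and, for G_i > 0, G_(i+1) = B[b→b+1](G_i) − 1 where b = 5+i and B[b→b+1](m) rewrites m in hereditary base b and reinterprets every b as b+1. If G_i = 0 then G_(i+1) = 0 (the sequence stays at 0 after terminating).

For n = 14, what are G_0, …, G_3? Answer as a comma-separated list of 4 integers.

14, 15, 16, 17

14 —HB5→ 2·5 + 4 —bump→ 2·6 + 4 = 16 —(−1)→ 15
15 —HB6→ 2·6 + 3 —bump→ 2·7 + 3 = 17 —(−1)→ 16
16 —HB7→ 2·7 + 2 —bump→ 2·8 + 2 = 18 —(−1)→ 17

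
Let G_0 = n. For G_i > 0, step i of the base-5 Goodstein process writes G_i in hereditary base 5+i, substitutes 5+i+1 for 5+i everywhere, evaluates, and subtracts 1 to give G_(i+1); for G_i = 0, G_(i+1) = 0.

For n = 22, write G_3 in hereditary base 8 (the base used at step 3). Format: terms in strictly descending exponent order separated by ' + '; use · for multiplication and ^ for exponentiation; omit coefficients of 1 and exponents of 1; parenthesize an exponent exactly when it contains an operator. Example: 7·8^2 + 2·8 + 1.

3·8 + 7

G_0=22  [base 5] 4·5 + 2  →[5↦6]→  4·6 + 2 = 26  −1 ⇒ G_1=25
G_1=25  [base 6] 4·6 + 1  →[6↦7]→  4·7 + 1 = 29  −1 ⇒ G_2=28
G_2=28  [base 7] 4·7  →[7↦8]→  4·8 = 32  −1 ⇒ G_3=31
G_3=31  [base 8] 3·8 + 7  →[8↦9]→  3·9 + 7 = 34  −1 ⇒ G_4=33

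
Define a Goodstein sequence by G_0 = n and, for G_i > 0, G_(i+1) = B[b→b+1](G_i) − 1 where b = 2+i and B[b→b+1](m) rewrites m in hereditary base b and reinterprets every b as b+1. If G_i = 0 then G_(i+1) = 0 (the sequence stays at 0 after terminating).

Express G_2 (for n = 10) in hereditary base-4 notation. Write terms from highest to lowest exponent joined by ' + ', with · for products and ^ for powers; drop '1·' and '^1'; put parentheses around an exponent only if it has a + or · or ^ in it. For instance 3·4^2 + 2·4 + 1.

G_0=10  [base 2] 2^(2 + 1) + 2  →[2↦3]→  3^(3 + 1) + 3 = 84  −1 ⇒ G_1=83
G_1=83  [base 3] 3^(3 + 1) + 2  →[3↦4]→  4^(4 + 1) + 2 = 1026  −1 ⇒ G_2=1025

4^(4 + 1) + 1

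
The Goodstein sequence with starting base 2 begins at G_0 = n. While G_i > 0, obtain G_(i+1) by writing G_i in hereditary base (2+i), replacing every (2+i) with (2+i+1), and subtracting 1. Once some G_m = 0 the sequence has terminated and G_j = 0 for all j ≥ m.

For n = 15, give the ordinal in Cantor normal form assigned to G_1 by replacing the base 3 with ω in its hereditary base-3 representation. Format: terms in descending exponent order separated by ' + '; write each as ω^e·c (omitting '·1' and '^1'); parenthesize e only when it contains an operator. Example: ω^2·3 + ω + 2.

ω^(ω + 1) + ω^ω + ω

[0] 15 ≡ 2^(2 + 1) + 2^2 + 2 + 1 (base 2). Lift 3: 112. −1: 111.
[1] 111 ≡ 3^(3 + 1) + 3^3 + 3 (base 3). Lift 4: 1284. −1: 1283.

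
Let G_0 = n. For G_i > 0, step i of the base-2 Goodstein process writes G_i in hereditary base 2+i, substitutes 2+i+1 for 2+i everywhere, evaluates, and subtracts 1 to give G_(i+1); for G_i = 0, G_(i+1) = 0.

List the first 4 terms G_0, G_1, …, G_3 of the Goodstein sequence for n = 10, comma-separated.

10, 83, 1025, 15625

G_0=10  [base 2] 2^(2 + 1) + 2  →[2↦3]→  3^(3 + 1) + 3 = 84  −1 ⇒ G_1=83
G_1=83  [base 3] 3^(3 + 1) + 2  →[3↦4]→  4^(4 + 1) + 2 = 1026  −1 ⇒ G_2=1025
G_2=1025  [base 4] 4^(4 + 1) + 1  →[4↦5]→  5^(5 + 1) + 1 = 15626  −1 ⇒ G_3=15625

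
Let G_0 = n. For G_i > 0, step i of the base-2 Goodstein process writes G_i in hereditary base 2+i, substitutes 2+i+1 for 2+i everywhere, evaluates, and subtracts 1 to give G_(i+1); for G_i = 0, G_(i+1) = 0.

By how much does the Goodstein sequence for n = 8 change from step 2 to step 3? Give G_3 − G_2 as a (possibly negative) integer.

[0] 8 ≡ 2^(2 + 1) (base 2). Lift 3: 81. −1: 80.
[1] 80 ≡ 2·3^3 + 2·3^2 + 2·3 + 2 (base 3). Lift 4: 554. −1: 553.
[2] 553 ≡ 2·4^4 + 2·4^2 + 2·4 + 1 (base 4). Lift 5: 6311. −1: 6310.

5757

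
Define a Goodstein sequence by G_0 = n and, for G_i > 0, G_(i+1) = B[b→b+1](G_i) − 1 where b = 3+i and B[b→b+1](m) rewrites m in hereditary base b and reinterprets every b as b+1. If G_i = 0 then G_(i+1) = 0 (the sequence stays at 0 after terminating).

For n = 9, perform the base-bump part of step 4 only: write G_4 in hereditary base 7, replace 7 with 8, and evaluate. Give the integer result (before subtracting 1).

G_0=9  [base 3] 3^2  →[3↦4]→  4^2 = 16  −1 ⇒ G_1=15
G_1=15  [base 4] 3·4 + 3  →[4↦5]→  3·5 + 3 = 18  −1 ⇒ G_2=17
G_2=17  [base 5] 3·5 + 2  →[5↦6]→  3·6 + 2 = 20  −1 ⇒ G_3=19
G_3=19  [base 6] 3·6 + 1  →[6↦7]→  3·7 + 1 = 22  −1 ⇒ G_4=21

24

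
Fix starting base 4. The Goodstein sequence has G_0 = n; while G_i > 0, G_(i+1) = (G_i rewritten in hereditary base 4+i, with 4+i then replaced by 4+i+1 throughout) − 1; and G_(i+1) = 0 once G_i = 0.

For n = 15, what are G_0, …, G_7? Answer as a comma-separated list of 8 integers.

step 0: 15 = 3·4 + 3; sub 5 for 4: 3·5 + 3; = 18; G_1 = 18−1 = 17
step 1: 17 = 3·5 + 2; sub 6 for 5: 3·6 + 2; = 20; G_2 = 20−1 = 19
step 2: 19 = 3·6 + 1; sub 7 for 6: 3·7 + 1; = 22; G_3 = 22−1 = 21
step 3: 21 = 3·7; sub 8 for 7: 3·8; = 24; G_4 = 24−1 = 23
step 4: 23 = 2·8 + 7; sub 9 for 8: 2·9 + 7; = 25; G_5 = 25−1 = 24
step 5: 24 = 2·9 + 6; sub 10 for 9: 2·10 + 6; = 26; G_6 = 26−1 = 25
step 6: 25 = 2·10 + 5; sub 11 for 10: 2·11 + 5; = 27; G_7 = 27−1 = 26

15, 17, 19, 21, 23, 24, 25, 26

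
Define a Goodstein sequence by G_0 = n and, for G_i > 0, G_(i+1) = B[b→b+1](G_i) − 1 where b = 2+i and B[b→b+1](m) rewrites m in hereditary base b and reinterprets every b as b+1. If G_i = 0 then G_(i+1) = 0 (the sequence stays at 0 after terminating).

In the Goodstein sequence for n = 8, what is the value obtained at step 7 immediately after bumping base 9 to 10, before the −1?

20000000212

G_0=8  [base 2] 2^(2 + 1)  →[2↦3]→  3^(3 + 1) = 81  −1 ⇒ G_1=80
G_1=80  [base 3] 2·3^3 + 2·3^2 + 2·3 + 2  →[3↦4]→  2·4^4 + 2·4^2 + 2·4 + 2 = 554  −1 ⇒ G_2=553
G_2=553  [base 4] 2·4^4 + 2·4^2 + 2·4 + 1  →[4↦5]→  2·5^5 + 2·5^2 + 2·5 + 1 = 6311  −1 ⇒ G_3=6310
G_3=6310  [base 5] 2·5^5 + 2·5^2 + 2·5  →[5↦6]→  2·6^6 + 2·6^2 + 2·6 = 93396  −1 ⇒ G_4=93395
G_4=93395  [base 6] 2·6^6 + 2·6^2 + 6 + 5  →[6↦7]→  2·7^7 + 2·7^2 + 7 + 5 = 1647196  −1 ⇒ G_5=1647195
G_5=1647195  [base 7] 2·7^7 + 2·7^2 + 7 + 4  →[7↦8]→  2·8^8 + 2·8^2 + 8 + 4 = 33554572  −1 ⇒ G_6=33554571
G_6=33554571  [base 8] 2·8^8 + 2·8^2 + 8 + 3  →[8↦9]→  2·9^9 + 2·9^2 + 9 + 3 = 774841152  −1 ⇒ G_7=774841151
G_7=774841151  [base 9] 2·9^9 + 2·9^2 + 9 + 2  →[9↦10]→  2·10^10 + 2·10^2 + 10 + 2 = 20000000212  −1 ⇒ G_8=20000000211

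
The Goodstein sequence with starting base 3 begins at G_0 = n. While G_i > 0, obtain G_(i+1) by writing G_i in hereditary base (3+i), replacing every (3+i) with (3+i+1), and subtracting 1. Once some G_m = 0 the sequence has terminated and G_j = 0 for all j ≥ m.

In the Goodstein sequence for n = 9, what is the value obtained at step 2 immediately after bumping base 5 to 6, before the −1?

20

step 0: 9 = 3^2; sub 4 for 3: 4^2; = 16; G_1 = 16−1 = 15
step 1: 15 = 3·4 + 3; sub 5 for 4: 3·5 + 3; = 18; G_2 = 18−1 = 17
step 2: 17 = 3·5 + 2; sub 6 for 5: 3·6 + 2; = 20; G_3 = 20−1 = 19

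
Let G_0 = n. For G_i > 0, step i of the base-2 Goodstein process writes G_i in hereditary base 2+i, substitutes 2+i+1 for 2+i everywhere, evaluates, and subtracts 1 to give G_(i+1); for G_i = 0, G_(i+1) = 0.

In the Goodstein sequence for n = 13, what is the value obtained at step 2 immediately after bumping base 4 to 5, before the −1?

16093

i=0: 13 = 2^(2 + 1) + 2^2 + 1 (b=2); 2→3: 3^(3 + 1) + 3^3 + 1 = 109; 109−1 = 108
i=1: 108 = 3^(3 + 1) + 3^3 (b=3); 3→4: 4^(4 + 1) + 4^4 = 1280; 1280−1 = 1279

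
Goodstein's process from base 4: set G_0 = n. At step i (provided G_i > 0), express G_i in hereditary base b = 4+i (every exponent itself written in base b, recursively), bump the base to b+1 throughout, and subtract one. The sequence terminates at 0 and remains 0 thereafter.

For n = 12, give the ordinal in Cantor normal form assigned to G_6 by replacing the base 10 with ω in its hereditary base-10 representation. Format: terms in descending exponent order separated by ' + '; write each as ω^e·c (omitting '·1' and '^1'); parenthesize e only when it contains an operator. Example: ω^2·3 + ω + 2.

step 0: 12 = 3·4; sub 5 for 4: 3·5; = 15; G_1 = 15−1 = 14
step 1: 14 = 2·5 + 4; sub 6 for 5: 2·6 + 4; = 16; G_2 = 16−1 = 15
step 2: 15 = 2·6 + 3; sub 7 for 6: 2·7 + 3; = 17; G_3 = 17−1 = 16
step 3: 16 = 2·7 + 2; sub 8 for 7: 2·8 + 2; = 18; G_4 = 18−1 = 17
step 4: 17 = 2·8 + 1; sub 9 for 8: 2·9 + 1; = 19; G_5 = 19−1 = 18
step 5: 18 = 2·9; sub 10 for 9: 2·10; = 20; G_6 = 20−1 = 19

ω + 9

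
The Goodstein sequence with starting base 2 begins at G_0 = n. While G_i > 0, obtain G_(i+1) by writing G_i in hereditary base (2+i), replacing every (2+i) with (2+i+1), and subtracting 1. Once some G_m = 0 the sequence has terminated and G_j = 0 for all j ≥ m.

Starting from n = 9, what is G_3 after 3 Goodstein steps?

9842

9 —HB2→ 2^(2 + 1) + 1 —bump→ 3^(3 + 1) + 1 = 82 —(−1)→ 81
81 —HB3→ 3^(3 + 1) —bump→ 4^(4 + 1) = 1024 —(−1)→ 1023
1023 —HB4→ 3·4^4 + 3·4^3 + 3·4^2 + 3·4 + 3 —bump→ 3·5^5 + 3·5^3 + 3·5^2 + 3·5 + 3 = 9843 —(−1)→ 9842
9842 —HB5→ 3·5^5 + 3·5^3 + 3·5^2 + 3·5 + 2 —bump→ 3·6^6 + 3·6^3 + 3·6^2 + 3·6 + 2 = 140744 —(−1)→ 140743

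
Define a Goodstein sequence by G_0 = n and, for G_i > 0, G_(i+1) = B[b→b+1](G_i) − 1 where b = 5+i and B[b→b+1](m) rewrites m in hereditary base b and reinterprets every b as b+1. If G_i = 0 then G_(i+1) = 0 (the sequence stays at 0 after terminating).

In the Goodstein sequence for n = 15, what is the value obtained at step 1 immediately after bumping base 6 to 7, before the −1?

15 —HB5→ 3·5 —bump→ 3·6 = 18 —(−1)→ 17
17 —HB6→ 2·6 + 5 —bump→ 2·7 + 5 = 19 —(−1)→ 18

19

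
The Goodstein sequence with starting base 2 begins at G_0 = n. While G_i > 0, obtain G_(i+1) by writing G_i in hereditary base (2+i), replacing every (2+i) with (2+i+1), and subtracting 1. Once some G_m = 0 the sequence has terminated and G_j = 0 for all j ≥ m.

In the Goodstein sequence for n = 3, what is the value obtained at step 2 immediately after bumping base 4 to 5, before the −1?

step 0: 3 = 2 + 1; sub 3 for 2: 3 + 1; = 4; G_1 = 4−1 = 3
step 1: 3 = 3; sub 4 for 3: 4; = 4; G_2 = 4−1 = 3
step 2: 3 = 3; sub 5 for 4: 3; = 3; G_3 = 3−1 = 2

3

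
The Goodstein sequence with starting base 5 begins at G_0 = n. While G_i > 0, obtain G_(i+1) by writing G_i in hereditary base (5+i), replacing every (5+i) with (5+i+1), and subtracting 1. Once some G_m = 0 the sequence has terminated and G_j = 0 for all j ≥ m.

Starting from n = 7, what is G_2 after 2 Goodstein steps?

(0) 7|_5 = 5 + 2 ↦ 6 + 2|_6 = 8 ⇒ 7
(1) 7|_6 = 6 + 1 ↦ 7 + 1|_7 = 8 ⇒ 7
(2) 7|_7 = 7 ↦ 8|_8 = 8 ⇒ 7

7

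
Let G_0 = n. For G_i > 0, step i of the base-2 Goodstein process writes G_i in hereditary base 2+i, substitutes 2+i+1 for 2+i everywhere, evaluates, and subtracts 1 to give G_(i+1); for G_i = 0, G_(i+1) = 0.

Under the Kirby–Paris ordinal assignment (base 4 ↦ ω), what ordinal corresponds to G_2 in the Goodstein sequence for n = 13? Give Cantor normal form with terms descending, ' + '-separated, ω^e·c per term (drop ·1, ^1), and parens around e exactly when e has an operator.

G_0=13  [base 2] 2^(2 + 1) + 2^2 + 1  →[2↦3]→  3^(3 + 1) + 3^3 + 1 = 109  −1 ⇒ G_1=108
G_1=108  [base 3] 3^(3 + 1) + 3^3  →[3↦4]→  4^(4 + 1) + 4^4 = 1280  −1 ⇒ G_2=1279
G_2=1279  [base 4] 4^(4 + 1) + 3·4^3 + 3·4^2 + 3·4 + 3  →[4↦5]→  5^(5 + 1) + 3·5^3 + 3·5^2 + 3·5 + 3 = 16093  −1 ⇒ G_3=16092

ω^(ω + 1) + ω^3·3 + ω^2·3 + ω·3 + 3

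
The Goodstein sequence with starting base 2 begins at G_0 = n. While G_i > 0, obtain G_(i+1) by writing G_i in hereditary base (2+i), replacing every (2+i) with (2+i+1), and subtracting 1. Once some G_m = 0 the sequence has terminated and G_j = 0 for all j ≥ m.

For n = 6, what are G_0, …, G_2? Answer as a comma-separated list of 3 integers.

G_0=6  [base 2] 2^2 + 2  →[2↦3]→  3^3 + 3 = 30  −1 ⇒ G_1=29
G_1=29  [base 3] 3^3 + 2  →[3↦4]→  4^4 + 2 = 258  −1 ⇒ G_2=257

6, 29, 257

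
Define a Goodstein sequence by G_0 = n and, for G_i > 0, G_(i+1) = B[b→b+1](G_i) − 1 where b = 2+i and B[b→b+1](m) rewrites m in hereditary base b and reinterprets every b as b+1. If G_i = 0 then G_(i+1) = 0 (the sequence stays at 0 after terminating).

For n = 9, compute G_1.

81

[0] 9 ≡ 2^(2 + 1) + 1 (base 2). Lift 3: 82. −1: 81.
[1] 81 ≡ 3^(3 + 1) (base 3). Lift 4: 1024. −1: 1023.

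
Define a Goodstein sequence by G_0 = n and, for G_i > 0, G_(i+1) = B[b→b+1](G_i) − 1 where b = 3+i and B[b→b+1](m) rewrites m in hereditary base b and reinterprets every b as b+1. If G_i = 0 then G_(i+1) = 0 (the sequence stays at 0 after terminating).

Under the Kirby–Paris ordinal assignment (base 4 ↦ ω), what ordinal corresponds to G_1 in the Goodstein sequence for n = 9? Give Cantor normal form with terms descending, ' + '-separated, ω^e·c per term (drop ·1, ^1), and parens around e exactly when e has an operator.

i=0: 9 = 3^2 (b=3); 3→4: 4^2 = 16; 16−1 = 15
i=1: 15 = 3·4 + 3 (b=4); 4→5: 3·5 + 3 = 18; 18−1 = 17

ω·3 + 3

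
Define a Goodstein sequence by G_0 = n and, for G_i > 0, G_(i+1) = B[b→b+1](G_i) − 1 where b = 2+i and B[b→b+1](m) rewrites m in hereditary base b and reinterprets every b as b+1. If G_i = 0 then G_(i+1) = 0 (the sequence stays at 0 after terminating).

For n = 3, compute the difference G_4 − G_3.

-1

i=0: 3 = 2 + 1 (b=2); 2→3: 3 + 1 = 4; 4−1 = 3
i=1: 3 = 3 (b=3); 3→4: 4 = 4; 4−1 = 3
i=2: 3 = 3 (b=4); 4→5: 3 = 3; 3−1 = 2
i=3: 2 = 2 (b=5); 5→6: 2 = 2; 2−1 = 1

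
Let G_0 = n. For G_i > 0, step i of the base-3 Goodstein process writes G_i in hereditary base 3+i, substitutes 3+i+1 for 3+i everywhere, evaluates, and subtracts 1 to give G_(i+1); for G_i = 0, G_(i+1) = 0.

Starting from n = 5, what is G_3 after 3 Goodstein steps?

base 3: 5 = 3 + 2; at 4: 4 + 2 = 6; next = 5
base 4: 5 = 4 + 1; at 5: 5 + 1 = 6; next = 5
base 5: 5 = 5; at 6: 6 = 6; next = 5
base 6: 5 = 5; at 7: 5 = 5; next = 4

5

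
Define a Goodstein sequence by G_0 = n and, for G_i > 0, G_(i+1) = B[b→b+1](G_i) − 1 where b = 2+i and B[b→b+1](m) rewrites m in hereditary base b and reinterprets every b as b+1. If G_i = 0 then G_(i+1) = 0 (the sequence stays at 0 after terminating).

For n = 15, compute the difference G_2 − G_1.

1172

[0] 15 ≡ 2^(2 + 1) + 2^2 + 2 + 1 (base 2). Lift 3: 112. −1: 111.
[1] 111 ≡ 3^(3 + 1) + 3^3 + 3 (base 3). Lift 4: 1284. −1: 1283.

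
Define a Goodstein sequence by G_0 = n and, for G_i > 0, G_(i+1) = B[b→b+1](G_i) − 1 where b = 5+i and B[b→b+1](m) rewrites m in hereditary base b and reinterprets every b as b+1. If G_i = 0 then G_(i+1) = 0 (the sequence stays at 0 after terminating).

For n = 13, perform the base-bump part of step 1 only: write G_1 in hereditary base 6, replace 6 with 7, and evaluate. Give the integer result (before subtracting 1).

G_0 = 13. HB_5(13) = 2·5 + 3. Bump = 15. G_1 = 14.
G_1 = 14. HB_6(14) = 2·6 + 2. Bump = 16. G_2 = 15.

16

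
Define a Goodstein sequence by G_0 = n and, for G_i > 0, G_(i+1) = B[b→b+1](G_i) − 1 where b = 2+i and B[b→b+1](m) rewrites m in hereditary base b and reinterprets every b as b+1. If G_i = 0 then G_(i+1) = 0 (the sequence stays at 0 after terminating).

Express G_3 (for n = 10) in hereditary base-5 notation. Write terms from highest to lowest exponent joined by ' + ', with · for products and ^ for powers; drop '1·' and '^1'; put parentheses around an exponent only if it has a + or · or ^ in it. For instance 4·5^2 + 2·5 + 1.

5^(5 + 1)

G_0 = 10. HB_2(10) = 2^(2 + 1) + 2. Bump = 84. G_1 = 83.
G_1 = 83. HB_3(83) = 3^(3 + 1) + 2. Bump = 1026. G_2 = 1025.
G_2 = 1025. HB_4(1025) = 4^(4 + 1) + 1. Bump = 15626. G_3 = 15625.
G_3 = 15625. HB_5(15625) = 5^(5 + 1). Bump = 279936. G_4 = 279935.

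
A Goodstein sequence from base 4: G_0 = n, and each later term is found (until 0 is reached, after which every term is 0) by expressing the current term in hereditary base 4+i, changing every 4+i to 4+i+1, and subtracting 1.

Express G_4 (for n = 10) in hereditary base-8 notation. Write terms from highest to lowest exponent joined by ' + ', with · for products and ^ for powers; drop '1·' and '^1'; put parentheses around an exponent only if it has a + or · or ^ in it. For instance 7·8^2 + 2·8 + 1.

G_0 = 10. HB_4(10) = 2·4 + 2. Bump = 12. G_1 = 11.
G_1 = 11. HB_5(11) = 2·5 + 1. Bump = 13. G_2 = 12.
G_2 = 12. HB_6(12) = 2·6. Bump = 14. G_3 = 13.
G_3 = 13. HB_7(13) = 7 + 6. Bump = 14. G_4 = 13.
G_4 = 13. HB_8(13) = 8 + 5. Bump = 14. G_5 = 13.

8 + 5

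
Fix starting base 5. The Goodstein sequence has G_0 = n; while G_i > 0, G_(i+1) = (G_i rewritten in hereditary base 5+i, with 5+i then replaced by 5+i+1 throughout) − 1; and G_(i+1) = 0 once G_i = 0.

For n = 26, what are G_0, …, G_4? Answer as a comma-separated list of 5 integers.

26, 36, 48, 53, 58

[0] 26 ≡ 5^2 + 1 (base 5). Lift 6: 37. −1: 36.
[1] 36 ≡ 6^2 (base 6). Lift 7: 49. −1: 48.
[2] 48 ≡ 6·7 + 6 (base 7). Lift 8: 54. −1: 53.
[3] 53 ≡ 6·8 + 5 (base 8). Lift 9: 59. −1: 58.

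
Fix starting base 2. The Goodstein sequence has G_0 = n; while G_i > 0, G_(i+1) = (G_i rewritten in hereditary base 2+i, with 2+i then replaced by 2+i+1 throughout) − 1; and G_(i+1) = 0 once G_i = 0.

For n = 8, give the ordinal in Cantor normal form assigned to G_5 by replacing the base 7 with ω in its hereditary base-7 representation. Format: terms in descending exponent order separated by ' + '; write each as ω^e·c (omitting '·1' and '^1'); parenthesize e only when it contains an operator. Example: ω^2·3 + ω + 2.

ω^ω·2 + ω^2·2 + ω + 4

G_0=8  [base 2] 2^(2 + 1)  →[2↦3]→  3^(3 + 1) = 81  −1 ⇒ G_1=80
G_1=80  [base 3] 2·3^3 + 2·3^2 + 2·3 + 2  →[3↦4]→  2·4^4 + 2·4^2 + 2·4 + 2 = 554  −1 ⇒ G_2=553
G_2=553  [base 4] 2·4^4 + 2·4^2 + 2·4 + 1  →[4↦5]→  2·5^5 + 2·5^2 + 2·5 + 1 = 6311  −1 ⇒ G_3=6310
G_3=6310  [base 5] 2·5^5 + 2·5^2 + 2·5  →[5↦6]→  2·6^6 + 2·6^2 + 2·6 = 93396  −1 ⇒ G_4=93395
G_4=93395  [base 6] 2·6^6 + 2·6^2 + 6 + 5  →[6↦7]→  2·7^7 + 2·7^2 + 7 + 5 = 1647196  −1 ⇒ G_5=1647195
G_5=1647195  [base 7] 2·7^7 + 2·7^2 + 7 + 4  →[7↦8]→  2·8^8 + 2·8^2 + 8 + 4 = 33554572  −1 ⇒ G_6=33554571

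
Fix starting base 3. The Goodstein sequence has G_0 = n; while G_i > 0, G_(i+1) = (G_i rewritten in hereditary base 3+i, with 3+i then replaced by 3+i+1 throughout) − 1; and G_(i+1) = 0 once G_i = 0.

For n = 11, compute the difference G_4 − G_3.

step 0: 11 = 3^2 + 2; sub 4 for 3: 4^2 + 2; = 18; G_1 = 18−1 = 17
step 1: 17 = 4^2 + 1; sub 5 for 4: 5^2 + 1; = 26; G_2 = 26−1 = 25
step 2: 25 = 5^2; sub 6 for 5: 6^2; = 36; G_3 = 36−1 = 35
step 3: 35 = 5·6 + 5; sub 7 for 6: 5·7 + 5; = 40; G_4 = 40−1 = 39

4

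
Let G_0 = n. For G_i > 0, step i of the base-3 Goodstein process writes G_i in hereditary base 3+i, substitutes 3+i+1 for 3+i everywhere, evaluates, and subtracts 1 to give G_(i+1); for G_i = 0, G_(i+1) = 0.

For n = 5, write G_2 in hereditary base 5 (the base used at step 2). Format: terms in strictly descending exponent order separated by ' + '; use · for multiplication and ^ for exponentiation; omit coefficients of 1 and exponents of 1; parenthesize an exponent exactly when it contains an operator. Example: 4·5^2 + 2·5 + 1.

step 0: 5 = 3 + 2; sub 4 for 3: 4 + 2; = 6; G_1 = 6−1 = 5
step 1: 5 = 4 + 1; sub 5 for 4: 5 + 1; = 6; G_2 = 6−1 = 5

5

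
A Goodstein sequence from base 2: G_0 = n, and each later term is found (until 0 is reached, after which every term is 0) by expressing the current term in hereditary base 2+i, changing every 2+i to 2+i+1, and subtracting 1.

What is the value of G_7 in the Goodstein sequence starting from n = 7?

[0] 7 ≡ 2^2 + 2 + 1 (base 2). Lift 3: 31. −1: 30.
[1] 30 ≡ 3^3 + 3 (base 3). Lift 4: 260. −1: 259.
[2] 259 ≡ 4^4 + 3 (base 4). Lift 5: 3128. −1: 3127.
[3] 3127 ≡ 5^5 + 2 (base 5). Lift 6: 46658. −1: 46657.
[4] 46657 ≡ 6^6 + 1 (base 6). Lift 7: 823544. −1: 823543.
[5] 823543 ≡ 7^7 (base 7). Lift 8: 16777216. −1: 16777215.
[6] 16777215 ≡ 7·8^7 + 7·8^6 + 7·8^5 + 7·8^4 + 7·8^3 + 7·8^2 + 7·8 + 7 (base 8). Lift 9: 37665880. −1: 37665879.
[7] 37665879 ≡ 7·9^7 + 7·9^6 + 7·9^5 + 7·9^4 + 7·9^3 + 7·9^2 + 7·9 + 6 (base 9). Lift 10: 77777776. −1: 77777775.

37665879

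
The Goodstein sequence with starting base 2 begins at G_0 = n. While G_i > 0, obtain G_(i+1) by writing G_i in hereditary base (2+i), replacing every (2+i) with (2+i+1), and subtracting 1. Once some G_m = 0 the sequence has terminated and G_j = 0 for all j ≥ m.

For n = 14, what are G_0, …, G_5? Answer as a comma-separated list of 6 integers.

G_0 = 14. HB_2(14) = 2^(2 + 1) + 2^2 + 2. Bump = 111. G_1 = 110.
G_1 = 110. HB_3(110) = 3^(3 + 1) + 3^3 + 2. Bump = 1282. G_2 = 1281.
G_2 = 1281. HB_4(1281) = 4^(4 + 1) + 4^4 + 1. Bump = 18751. G_3 = 18750.
G_3 = 18750. HB_5(18750) = 5^(5 + 1) + 5^5. Bump = 326592. G_4 = 326591.
G_4 = 326591. HB_6(326591) = 6^(6 + 1) + 5·6^5 + 5·6^4 + 5·6^3 + 5·6^2 + 5·6 + 5. Bump = 5862841. G_5 = 5862840.

14, 110, 1281, 18750, 326591, 5862840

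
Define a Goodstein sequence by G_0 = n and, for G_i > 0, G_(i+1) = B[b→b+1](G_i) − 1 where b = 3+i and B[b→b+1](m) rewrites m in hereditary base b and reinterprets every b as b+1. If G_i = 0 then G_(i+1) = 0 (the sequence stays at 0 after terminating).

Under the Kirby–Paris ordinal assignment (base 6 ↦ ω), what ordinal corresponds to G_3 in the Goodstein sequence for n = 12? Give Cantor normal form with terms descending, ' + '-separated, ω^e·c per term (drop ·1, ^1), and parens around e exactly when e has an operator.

ω^2 + 1

(0) 12|_3 = 3^2 + 3 ↦ 4^2 + 4|_4 = 20 ⇒ 19
(1) 19|_4 = 4^2 + 3 ↦ 5^2 + 3|_5 = 28 ⇒ 27
(2) 27|_5 = 5^2 + 2 ↦ 6^2 + 2|_6 = 38 ⇒ 37
(3) 37|_6 = 6^2 + 1 ↦ 7^2 + 1|_7 = 50 ⇒ 49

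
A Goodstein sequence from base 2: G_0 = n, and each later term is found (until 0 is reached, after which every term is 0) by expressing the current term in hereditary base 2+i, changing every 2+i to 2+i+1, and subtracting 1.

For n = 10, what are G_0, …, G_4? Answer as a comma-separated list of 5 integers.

10, 83, 1025, 15625, 279935

[0] 10 ≡ 2^(2 + 1) + 2 (base 2). Lift 3: 84. −1: 83.
[1] 83 ≡ 3^(3 + 1) + 2 (base 3). Lift 4: 1026. −1: 1025.
[2] 1025 ≡ 4^(4 + 1) + 1 (base 4). Lift 5: 15626. −1: 15625.
[3] 15625 ≡ 5^(5 + 1) (base 5). Lift 6: 279936. −1: 279935.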